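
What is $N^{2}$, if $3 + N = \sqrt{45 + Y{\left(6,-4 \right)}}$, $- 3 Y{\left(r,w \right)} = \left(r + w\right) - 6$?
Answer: $\frac{\left(9 - \sqrt{417}\right)^{2}}{9} \approx 14.492$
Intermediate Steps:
$Y{\left(r,w \right)} = 2 - \frac{r}{3} - \frac{w}{3}$ ($Y{\left(r,w \right)} = - \frac{\left(r + w\right) - 6}{3} = - \frac{-6 + r + w}{3} = 2 - \frac{r}{3} - \frac{w}{3}$)
$N = -3 + \frac{\sqrt{417}}{3}$ ($N = -3 + \sqrt{45 - - \frac{4}{3}} = -3 + \sqrt{45 + \left(2 - 2 + \frac{4}{3}\right)} = -3 + \sqrt{45 + \frac{4}{3}} = -3 + \sqrt{\frac{139}{3}} = -3 + \frac{\sqrt{417}}{3} \approx 3.8069$)
$N^{2} = \left(-3 + \frac{\sqrt{417}}{3}\right)^{2}$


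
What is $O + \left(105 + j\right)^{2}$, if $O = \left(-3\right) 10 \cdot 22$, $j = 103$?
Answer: $42604$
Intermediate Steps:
$O = -660$ ($O = \left(-30\right) 22 = -660$)
$O + \left(105 + j\right)^{2} = -660 + \left(105 + 103\right)^{2} = -660 + 208^{2} = -660 + 43264 = 42604$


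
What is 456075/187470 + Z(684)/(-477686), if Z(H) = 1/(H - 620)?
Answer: 154923121437/63681276032 ≈ 2.4328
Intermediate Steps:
Z(H) = 1/(-620 + H)
456075/187470 + Z(684)/(-477686) = 456075/187470 + 1/((-620 + 684)*(-477686)) = 456075*(1/187470) - 1/477686/64 = 10135/4166 + (1/64)*(-1/477686) = 10135/4166 - 1/30571904 = 154923121437/63681276032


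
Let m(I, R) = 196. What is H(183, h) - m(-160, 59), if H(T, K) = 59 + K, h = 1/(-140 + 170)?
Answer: -4109/30 ≈ -136.97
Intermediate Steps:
h = 1/30 ≈ 0.033333
H(183, h) - m(-160, 59) = (59 + 1/30) - 1*196 = 1771/30 - 196 = -4109/30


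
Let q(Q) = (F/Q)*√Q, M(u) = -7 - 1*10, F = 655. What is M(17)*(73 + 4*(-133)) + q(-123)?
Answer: 7803 - 655*I*√123/123 ≈ 7803.0 - 59.059*I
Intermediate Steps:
M(u) = -17 (M(u) = -7 - 10 = -17)
q(Q) = 655/√Q (q(Q) = (655/Q)*√Q = 655/√Q)
M(17)*(73 + 4*(-133)) + q(-123) = -17*(73 + 4*(-133)) + 655/√(-123) = -17*(73 - 532) + 655*(-I*√123/123) = -17*(-459) - 655*I*√123/123 = 7803 - 655*I*√123/123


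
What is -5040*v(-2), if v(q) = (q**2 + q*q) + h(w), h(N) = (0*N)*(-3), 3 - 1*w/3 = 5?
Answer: -40320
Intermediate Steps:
w = -6 (w = 9 - 3*5 = 9 - 15 = -6)
h(N) = 0 (h(N) = 0*(-3) = 0)
v(q) = 2*q**2 (v(q) = (q**2 + q*q) + 0 = (q**2 + q**2) + 0 = 2*q**2 + 0 = 2*q**2)
-5040*v(-2) = -10080*(-2)**2 = -10080*4 = -5040*8 = -40320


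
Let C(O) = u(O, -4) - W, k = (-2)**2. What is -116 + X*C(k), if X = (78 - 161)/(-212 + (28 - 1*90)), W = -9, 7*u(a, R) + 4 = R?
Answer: -217923/1918 ≈ -113.62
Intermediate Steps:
u(a, R) = -4/7 + R/7
X = 83/274 (X = -83/(-212 + (28 - 90)) = -83/(-212 - 62) = -83/(-274) = -83*(-1/274) = 83/274 ≈ 0.30292)
k = 4
C(O) = 55/7 (C(O) = (-4/7 + (1/7)*(-4)) - 1*(-9) = (-4/7 - 4/7) + 9 = -8/7 + 9 = 55/7)
-116 + X*C(k) = -116 + (83/274)*(55/7) = -116 + 4565/1918 = -217923/1918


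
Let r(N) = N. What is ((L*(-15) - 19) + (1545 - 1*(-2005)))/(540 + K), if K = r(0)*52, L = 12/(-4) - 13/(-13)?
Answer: 1187/180 ≈ 6.5944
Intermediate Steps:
L = -2 (L = 12*(-1/4) - 13*(-1/13) = -3 + 1 = -2)
K = 0 (K = 0*52 = 0)
((L*(-15) - 19) + (1545 - 1*(-2005)))/(540 + K) = ((-2*(-15) - 19) + (1545 - 1*(-2005)))/(540 + 0) = ((30 - 19) + (1545 + 2005))/540 = (11 + 3550)*(1/540) = 3561*(1/540) = 1187/180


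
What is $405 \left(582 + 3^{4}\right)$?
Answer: $268515$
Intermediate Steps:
$405 \left(582 + 3^{4}\right) = 405 \left(582 + 81\right) = 405 \cdot 663 = 268515$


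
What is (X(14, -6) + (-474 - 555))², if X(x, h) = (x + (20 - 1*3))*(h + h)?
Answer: 1962801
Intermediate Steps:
X(x, h) = 2*h*(17 + x) (X(x, h) = (x + (20 - 3))*(2*h) = (x + 17)*(2*h) = (17 + x)*(2*h) = 2*h*(17 + x))
(X(14, -6) + (-474 - 555))² = (2*(-6)*(17 + 14) + (-474 - 555))² = (2*(-6)*31 - 1029)² = (-372 - 1029)² = (-1401)² = 1962801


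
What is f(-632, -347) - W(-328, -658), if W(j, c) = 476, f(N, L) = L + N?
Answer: -1455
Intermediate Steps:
f(-632, -347) - W(-328, -658) = (-347 - 632) - 1*476 = -979 - 476 = -1455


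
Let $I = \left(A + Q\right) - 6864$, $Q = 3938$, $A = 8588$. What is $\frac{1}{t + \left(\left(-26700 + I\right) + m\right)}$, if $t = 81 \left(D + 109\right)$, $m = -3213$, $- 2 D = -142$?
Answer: $- \frac{1}{9671} \approx -0.0001034$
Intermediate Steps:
$D = 71$ ($D = \left(- \frac{1}{2}\right) \left(-142\right) = 71$)
$I = 5662$ ($I = \left(8588 + 3938\right) - 6864 = 12526 - 6864 = 5662$)
$t = 14580$ ($t = 81 \left(71 + 109\right) = 81 \cdot 180 = 14580$)
$\frac{1}{t + \left(\left(-26700 + I\right) + m\right)} = \frac{1}{14580 + \left(\left(-26700 + 5662\right) - 3213\right)} = \frac{1}{14580 - 24251} = \frac{1}{-9671} = - \frac{1}{9671}$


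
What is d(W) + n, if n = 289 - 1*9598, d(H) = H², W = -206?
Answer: 33127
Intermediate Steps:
n = -9309 (n = 289 - 9598 = -9309)
d(W) + n = (-206)² - 9309 = 42436 - 9309 = 33127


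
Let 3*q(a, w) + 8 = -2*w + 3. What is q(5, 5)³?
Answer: -125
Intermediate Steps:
q(a, w) = -5/3 - 2*w/3 (q(a, w) = -8/3 + (-2*w + 3)/3 = -8/3 + (3 - 2*w)/3 = -8/3 + (1 - 2*w/3) = -5/3 - 2*w/3)
q(5, 5)³ = (-5/3 - ⅔*5)³ = (-5/3 - 10/3)³ = (-5)³ = -125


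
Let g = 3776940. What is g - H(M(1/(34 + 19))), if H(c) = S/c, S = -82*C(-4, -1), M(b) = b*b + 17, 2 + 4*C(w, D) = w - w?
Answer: 180363877591/47754 ≈ 3.7769e+6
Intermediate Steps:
C(w, D) = -1/2 (C(w, D) = -1/2 + (w - w)/4 = -1/2 + (1/4)*0 = -1/2 + 0 = -1/2)
M(b) = 17 + b**2 (M(b) = b**2 + 17 = 17 + b**2)
S = 41 (S = -82*(-1/2) = 41)
H(c) = 41/c
g - H(M(1/(34 + 19))) = 3776940 - 41/(17 + (1/(34 + 19))**2) = 3776940 - 41/(17 + (1/53)**2) = 3776940 - 41/(17 + 1/2809) = 3776940 - 41/47754/2809 = 3776940 - 41*2809/47754 = 3776940 - 1*115169/47754 = 3776940 - 115169/47754 = 180363877591/47754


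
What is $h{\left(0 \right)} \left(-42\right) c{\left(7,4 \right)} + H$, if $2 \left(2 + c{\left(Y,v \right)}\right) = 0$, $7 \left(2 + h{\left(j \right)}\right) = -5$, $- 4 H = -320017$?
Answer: $\frac{319105}{4} \approx 79776.0$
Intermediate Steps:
$H = \frac{320017}{4}$ ($H = \left(- \frac{1}{4}\right) \left(-320017\right) = \frac{320017}{4} \approx 80004.0$)
$h{\left(j \right)} = - \frac{19}{7}$ ($h{\left(j \right)} = -2 + \frac{1}{7} \left(-5\right) = -2 - \frac{5}{7} = - \frac{19}{7}$)
$c{\left(Y,v \right)} = -2$ ($c{\left(Y,v \right)} = -2 + \frac{1}{2} \cdot 0 = -2 + 0 = -2$)
$h{\left(0 \right)} \left(-42\right) c{\left(7,4 \right)} + H = \left(- \frac{19}{7}\right) \left(-42\right) \left(-2\right) + \frac{320017}{4} = 114 \left(-2\right) + \frac{320017}{4} = -228 + \frac{320017}{4} = \frac{319105}{4}$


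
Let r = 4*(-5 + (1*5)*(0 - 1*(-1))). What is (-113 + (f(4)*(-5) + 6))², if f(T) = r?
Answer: 11449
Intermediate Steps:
r = 0 (r = 4*(-5 + 5*(0 + 1)) = 4*(-5 + 5*1) = 4*(-5 + 5) = 4*0 = 0)
f(T) = 0
(-113 + (f(4)*(-5) + 6))² = (-113 + (0*(-5) + 6))² = (-113 + (0 + 6))² = (-113 + 6)² = (-107)² = 11449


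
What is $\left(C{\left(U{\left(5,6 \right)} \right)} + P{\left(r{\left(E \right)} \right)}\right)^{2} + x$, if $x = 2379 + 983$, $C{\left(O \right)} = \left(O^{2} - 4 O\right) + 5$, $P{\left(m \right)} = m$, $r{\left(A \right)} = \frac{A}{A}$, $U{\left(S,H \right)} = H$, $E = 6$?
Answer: $3686$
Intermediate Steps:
$r{\left(A \right)} = 1$
$C{\left(O \right)} = 5 + O^{2} - 4 O$
$x = 3362$
$\left(C{\left(U{\left(5,6 \right)} \right)} + P{\left(r{\left(E \right)} \right)}\right)^{2} + x = \left(\left(5 + 6^{2} - 24\right) + 1\right)^{2} + 3362 = \left(\left(5 + 36 - 24\right) + 1\right)^{2} + 3362 = \left(17 + 1\right)^{2} + 3362 = 18^{2} + 3362 = 324 + 3362 = 3686$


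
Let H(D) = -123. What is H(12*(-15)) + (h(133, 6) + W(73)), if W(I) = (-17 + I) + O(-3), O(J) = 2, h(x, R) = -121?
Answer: -186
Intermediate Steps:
W(I) = -15 + I (W(I) = (-17 + I) + 2 = -15 + I)
H(12*(-15)) + (h(133, 6) + W(73)) = -123 + (-121 + (-15 + 73)) = -123 + (-121 + 58) = -123 - 63 = -186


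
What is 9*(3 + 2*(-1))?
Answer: 9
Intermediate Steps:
9*(3 + 2*(-1)) = 9*(3 - 2) = 9*1 = 9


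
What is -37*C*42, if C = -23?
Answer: 35742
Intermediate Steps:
-37*C*42 = -37*(-23)*42 = 851*42 = 35742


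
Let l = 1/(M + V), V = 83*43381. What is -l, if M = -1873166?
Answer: -1/1727457 ≈ -5.7889e-7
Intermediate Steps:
V = 3600623
l = 1/1727457 (l = 1/(-1873166 + 3600623) = 1/1727457 ≈ 5.7889e-7)
-l = -1*1/1727457 = -1/1727457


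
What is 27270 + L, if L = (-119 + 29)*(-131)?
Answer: 39060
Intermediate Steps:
L = 11790 (L = -90*(-131) = 11790)
27270 + L = 27270 + 11790 = 39060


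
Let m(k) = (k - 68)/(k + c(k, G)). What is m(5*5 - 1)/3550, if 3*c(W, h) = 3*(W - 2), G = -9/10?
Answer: -11/40825 ≈ -0.00026944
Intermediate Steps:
G = -9/10 (G = -9*1/10 = -9/10 ≈ -0.90000)
c(W, h) = -2 + W (c(W, h) = (3*(W - 2))/3 = (3*(-2 + W))/3 = (-6 + 3*W)/3 = -2 + W)
m(k) = (-68 + k)/(-2 + 2*k) (m(k) = (k - 68)/(k + (-2 + k)) = (-68 + k)/(-2 + 2*k))
m(5*5 - 1)/3550 = ((-68 + (5*5 - 1))/(2*(-1 + (5*5 - 1))))/3550 = ((-68 + (25 - 1))/(2*(-1 + (25 - 1))))*(1/3550) = ((-68 + 24)/(2*(-1 + 24)))*(1/3550) = ((1/2)*(-44)/23)*(1/3550) = ((1/2)*(1/23)*(-44))*(1/3550) = -22/23*1/3550 = -11/40825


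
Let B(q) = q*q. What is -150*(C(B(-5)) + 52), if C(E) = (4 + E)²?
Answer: -133950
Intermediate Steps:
B(q) = q²
-150*(C(B(-5)) + 52) = -150*((4 + (-5)²)² + 52) = -150*((4 + 25)² + 52) = -150*(29² + 52) = -150*(841 + 52) = -150*893 = -133950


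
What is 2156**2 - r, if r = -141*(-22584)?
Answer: 1463992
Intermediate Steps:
r = 3184344
2156**2 - r = 2156**2 - 1*3184344 = 4648336 - 3184344 = 1463992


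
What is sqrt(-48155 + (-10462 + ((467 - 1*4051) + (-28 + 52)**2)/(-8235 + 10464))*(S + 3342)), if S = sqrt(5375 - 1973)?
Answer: sqrt(-19330917091407 - 51986534574*sqrt(42))/743 ≈ 5968.8*I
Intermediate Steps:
S = 9*sqrt(42) (S = sqrt(3402) = 9*sqrt(42) ≈ 58.327)
sqrt(-48155 + (-10462 + ((467 - 1*4051) + (-28 + 52)**2)/(-8235 + 10464))*(S + 3342)) = sqrt(-48155 + (-10462 + ((467 - 1*4051) + (-28 + 52)**2)/(-8235 + 10464))*(9*sqrt(42) + 3342)) = sqrt(-48155 + (-10462 + ((467 - 4051) + 24**2)/2229)*(3342 + 9*sqrt(42))) = sqrt(-48155 + (-10462 + (-3584 + 576)*(1/2229))*(3342 + 9*sqrt(42))) = sqrt(-48155 + (-10462 - 3008*1/2229)*(3342 + 9*sqrt(42))) = sqrt(-48155 + (-10462 - 3008/2229)*(3342 + 9*sqrt(42))) = sqrt(-48155 - 23322806*(3342 + 9*sqrt(42))/2229) = sqrt(-48155 + (-25981605884/743 - 69968418*sqrt(42)/743)) = sqrt(-26017385049/743 - 69968418*sqrt(42)/743)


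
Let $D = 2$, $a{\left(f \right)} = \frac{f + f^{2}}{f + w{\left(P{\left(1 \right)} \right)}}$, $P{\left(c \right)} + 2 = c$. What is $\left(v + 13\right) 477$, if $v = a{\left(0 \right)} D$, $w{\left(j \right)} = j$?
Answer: $6201$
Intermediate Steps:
$P{\left(c \right)} = -2 + c$
$a{\left(f \right)} = \frac{f + f^{2}}{-1 + f}$ ($a{\left(f \right)} = \frac{f + f^{2}}{f + \left(-2 + 1\right)} = \frac{f + f^{2}}{f - 1} = \frac{f + f^{2}}{-1 + f}$)
$v = 0$ ($v = \frac{0 \left(1 + 0\right)}{-1 + 0} \cdot 2 = 0 \frac{1}{-1} \cdot 1 \cdot 2 = 0 \left(-1\right) 1 \cdot 2 = 0 \cdot 2 = 0$)
$\left(v + 13\right) 477 = \left(0 + 13\right) 477 = 13 \cdot 477 = 6201$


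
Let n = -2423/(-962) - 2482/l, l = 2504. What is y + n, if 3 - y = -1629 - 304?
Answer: 1166802309/602212 ≈ 1937.5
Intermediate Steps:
n = 919877/602212 (n = -2423/(-962) - 2482/2504 = -2423*(-1/962) - 2482*1/2504 = 2423/962 - 1241/1252 = 919877/602212 ≈ 1.5275)
y = 1936 (y = 3 - (-1629 - 304) = 3 - 1*(-1933) = 3 + 1933 = 1936)
y + n = 1936 + 919877/602212 = 1166802309/602212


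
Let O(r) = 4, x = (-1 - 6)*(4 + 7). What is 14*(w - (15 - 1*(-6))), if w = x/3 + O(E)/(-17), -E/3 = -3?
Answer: -33488/51 ≈ -656.63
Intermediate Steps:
E = 9 (E = -3*(-3) = 9)
x = -77 (x = -7*11 = -77)
w = -1321/51 (w = -77/3 + 4/(-17) = -77*1/3 + 4*(-1/17) = -77/3 - 4/17 = -1321/51 ≈ -25.902)
14*(w - (15 - 1*(-6))) = 14*(-1321/51 - (15 - 1*(-6))) = 14*(-1321/51 - (15 + 6)) = 14*(-1321/51 - 1*21) = 14*(-1321/51 - 21) = 14*(-2392/51) = -33488/51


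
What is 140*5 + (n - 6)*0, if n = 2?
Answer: 700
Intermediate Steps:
140*5 + (n - 6)*0 = 140*5 + (2 - 6)*0 = 700 - 4*0 = 700 + 0 = 700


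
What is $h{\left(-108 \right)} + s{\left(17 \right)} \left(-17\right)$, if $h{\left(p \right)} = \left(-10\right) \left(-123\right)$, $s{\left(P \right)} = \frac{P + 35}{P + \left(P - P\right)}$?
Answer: $1178$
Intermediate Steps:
$s{\left(P \right)} = \frac{35 + P}{P}$ ($s{\left(P \right)} = \frac{35 + P}{P + 0} = \frac{35 + P}{P}$)
$h{\left(p \right)} = 1230$
$h{\left(-108 \right)} + s{\left(17 \right)} \left(-17\right) = 1230 + \frac{35 + 17}{17} \left(-17\right) = 1230 + \frac{1}{17} \cdot 52 \left(-17\right) = 1230 + \frac{52}{17} \left(-17\right) = 1230 - 52 = 1178$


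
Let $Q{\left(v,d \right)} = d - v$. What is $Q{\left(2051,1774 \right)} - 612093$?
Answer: $-612370$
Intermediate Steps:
$Q{\left(2051,1774 \right)} - 612093 = \left(1774 - 2051\right) - 612093 = -277 - 612093 = -612370$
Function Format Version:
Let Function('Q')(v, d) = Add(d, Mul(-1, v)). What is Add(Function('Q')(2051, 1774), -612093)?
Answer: -612370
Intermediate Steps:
Add(Function('Q')(2051, 1774), -612093) = Add(Add(1774, Mul(-1, 2051)), -612093) = Add(Add(1774, -2051), -612093) = Add(-277, -612093) = -612370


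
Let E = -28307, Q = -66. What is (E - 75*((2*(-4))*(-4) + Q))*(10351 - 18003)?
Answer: 197092564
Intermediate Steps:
(E - 75*((2*(-4))*(-4) + Q))*(10351 - 18003) = (-28307 - 75*((2*(-4))*(-4) - 66))*(10351 - 18003) = (-28307 - 75*(-8*(-4) - 66))*(-7652) = (-28307 - 75*(32 - 66))*(-7652) = (-28307 - 75*(-34))*(-7652) = (-28307 + 2550)*(-7652) = -25757*(-7652) = 197092564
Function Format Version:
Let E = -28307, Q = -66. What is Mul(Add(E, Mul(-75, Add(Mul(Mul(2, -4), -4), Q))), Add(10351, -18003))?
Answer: 197092564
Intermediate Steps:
Mul(Add(E, Mul(-75, Add(Mul(Mul(2, -4), -4), Q))), Add(10351, -18003)) = Mul(Add(-28307, Mul(-75, Add(Mul(Mul(2, -4), -4), -66))), Add(10351, -18003)) = Mul(Add(-28307, Mul(-75, Add(Mul(-8, -4), -66))), -7652) = Mul(Add(-28307, Mul(-75, Add(32, -66))), -7652) = Mul(Add(-28307, Mul(-75, -34)), -7652) = Mul(Add(-28307, 2550), -7652) = Mul(-25757, -7652) = 197092564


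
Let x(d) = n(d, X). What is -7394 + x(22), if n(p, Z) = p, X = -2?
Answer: -7372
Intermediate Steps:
x(d) = d
-7394 + x(22) = -7394 + 22 = -7372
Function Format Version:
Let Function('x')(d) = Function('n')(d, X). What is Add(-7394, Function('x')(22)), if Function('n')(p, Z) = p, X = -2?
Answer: -7372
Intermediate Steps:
Function('x')(d) = d
Add(-7394, Function('x')(22)) = Add(-7394, 22) = -7372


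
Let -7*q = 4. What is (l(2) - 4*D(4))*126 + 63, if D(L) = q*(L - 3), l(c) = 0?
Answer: 351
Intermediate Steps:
q = -4/7 (q = -⅐*4 = -4/7 ≈ -0.57143)
D(L) = 12/7 - 4*L/7 (D(L) = -4*(L - 3)/7 = -4*(-3 + L)/7 = 12/7 - 4*L/7)
(l(2) - 4*D(4))*126 + 63 = (0 - 4*(12/7 - 4/7*4))*126 + 63 = (0 - 4*(12/7 - 16/7))*126 + 63 = (0 - 4*(-4/7))*126 + 63 = (0 + 16/7)*126 + 63 = (16/7)*126 + 63 = 288 + 63 = 351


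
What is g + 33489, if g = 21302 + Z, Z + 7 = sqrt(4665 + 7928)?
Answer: 54784 + 7*sqrt(257) ≈ 54896.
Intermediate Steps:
Z = -7 + 7*sqrt(257) (Z = -7 + sqrt(4665 + 7928) = -7 + sqrt(12593) = -7 + 7*sqrt(257) ≈ 105.22)
g = 21295 + 7*sqrt(257) (g = 21302 + (-7 + 7*sqrt(257)) = 21295 + 7*sqrt(257) ≈ 21407.)
g + 33489 = (21295 + 7*sqrt(257)) + 33489 = 54784 + 7*sqrt(257)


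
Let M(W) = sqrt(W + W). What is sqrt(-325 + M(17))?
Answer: sqrt(-325 + sqrt(34)) ≈ 17.865*I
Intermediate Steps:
M(W) = sqrt(2)*sqrt(W) (M(W) = sqrt(2*W) = sqrt(2)*sqrt(W))
sqrt(-325 + M(17)) = sqrt(-325 + sqrt(2)*sqrt(17)) = sqrt(-325 + sqrt(34))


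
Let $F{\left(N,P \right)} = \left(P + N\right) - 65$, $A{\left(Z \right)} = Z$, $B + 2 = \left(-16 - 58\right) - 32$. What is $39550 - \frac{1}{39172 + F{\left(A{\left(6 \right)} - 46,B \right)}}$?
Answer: $\frac{1540828449}{38959} \approx 39550.0$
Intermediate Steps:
$B = -108$ ($B = -2 - 106 = -108$)
$F{\left(N,P \right)} = -65 + N + P$ ($F{\left(N,P \right)} = \left(N + P\right) - 65 = -65 + N + P$)
$39550 - \frac{1}{39172 + F{\left(A{\left(6 \right)} - 46,B \right)}} = 39550 - \frac{1}{39172 - 213} = 39550 - \frac{1}{38959} = \frac{1540828449}{38959}$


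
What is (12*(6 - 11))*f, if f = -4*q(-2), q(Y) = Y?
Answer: -480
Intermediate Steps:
f = 8 (f = -4*(-2) = 8)
(12*(6 - 11))*f = (12*(6 - 11))*8 = (12*(-5))*8 = -60*8 = -480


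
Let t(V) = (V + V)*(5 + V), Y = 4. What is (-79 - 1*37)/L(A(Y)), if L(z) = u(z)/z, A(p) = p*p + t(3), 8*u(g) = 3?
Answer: -59392/3 ≈ -19797.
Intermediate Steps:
u(g) = 3/8 (u(g) = (⅛)*3 = 3/8)
t(V) = 2*V*(5 + V) (t(V) = (2*V)*(5 + V) = 2*V*(5 + V))
A(p) = 48 + p² (A(p) = p*p + 2*3*(5 + 3) = p² + 2*3*8 = p² + 48 = 48 + p²)
L(z) = 3/(8*z)
(-79 - 1*37)/L(A(Y)) = (-79 - 1*37)/((3/(8*(48 + 4²)))) = (-79 - 37)/((3/(8*(48 + 16)))) = -116/((3/8)/64) = -116/((3/8)*(1/64)) = -116/3/512 = -116*512/3 = -59392/3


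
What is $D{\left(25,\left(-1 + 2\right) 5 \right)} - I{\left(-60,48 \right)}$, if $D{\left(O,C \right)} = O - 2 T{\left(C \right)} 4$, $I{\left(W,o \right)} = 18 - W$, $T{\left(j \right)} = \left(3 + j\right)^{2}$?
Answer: $-565$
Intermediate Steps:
$D{\left(O,C \right)} = O - 8 \left(3 + C\right)^{2}$ ($D{\left(O,C \right)} = O - 2 \left(3 + C\right)^{2} \cdot 4 = O - 8 \left(3 + C\right)^{2}$)
$D{\left(25,\left(-1 + 2\right) 5 \right)} - I{\left(-60,48 \right)} = \left(25 - 8 \left(3 + \left(-1 + 2\right) 5\right)^{2}\right) - \left(18 - -60\right) = \left(25 - 8 \left(3 + 1 \cdot 5\right)^{2}\right) - \left(18 + 60\right) = \left(25 - 8 \left(3 + 5\right)^{2}\right) - 78 = \left(25 - 8 \cdot 8^{2}\right) - 78 = \left(25 - 512\right) - 78 = -487 - 78 = -565$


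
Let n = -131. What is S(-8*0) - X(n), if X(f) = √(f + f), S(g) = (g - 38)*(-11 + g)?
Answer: 418 - I*√262 ≈ 418.0 - 16.186*I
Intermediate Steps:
S(g) = (-38 + g)*(-11 + g)
X(f) = √2*√f (X(f) = √(2*f) = √2*√f)
S(-8*0) - X(n) = (418 + (-8*0)² - (-392)*0) - √2*√(-131) = (418 + 0² - 49*0) - √2*I*√131 = (418 + 0 + 0) - I*√262 = 418 - I*√262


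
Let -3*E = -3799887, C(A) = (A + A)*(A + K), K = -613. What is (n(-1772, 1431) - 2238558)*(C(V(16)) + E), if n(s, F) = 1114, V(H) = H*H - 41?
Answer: -2451095290116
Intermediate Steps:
V(H) = -41 + H² (V(H) = H² - 41 = -41 + H²)
C(A) = 2*A*(-613 + A) (C(A) = (A + A)*(A - 613) = (2*A)*(-613 + A) = 2*A*(-613 + A))
E = 1266629 (E = -⅓*(-3799887) = 1266629)
(n(-1772, 1431) - 2238558)*(C(V(16)) + E) = (1114 - 2238558)*(2*(-41 + 16²)*(-613 + (-41 + 16²)) + 1266629) = -2237444*(2*(-41 + 256)*(-613 + (-41 + 256)) + 1266629) = -2237444*(2*215*(-613 + 215) + 1266629) = -2237444*(2*215*(-398) + 1266629) = -2237444*(-171140 + 1266629) = -2237444*1095489 = -2451095290116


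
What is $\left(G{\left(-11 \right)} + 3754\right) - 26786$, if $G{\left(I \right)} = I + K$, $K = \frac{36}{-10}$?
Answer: $- \frac{115233}{5} \approx -23047.0$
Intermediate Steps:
$K = - \frac{18}{5}$ ($K = 36 \left(- \frac{1}{10}\right) = - \frac{18}{5} \approx -3.6$)
$G{\left(I \right)} = - \frac{18}{5} + I$ ($G{\left(I \right)} = I - \frac{18}{5} = - \frac{18}{5} + I$)
$\left(G{\left(-11 \right)} + 3754\right) - 26786 = \left(\left(- \frac{18}{5} - 11\right) + 3754\right) - 26786 = \left(- \frac{73}{5} + 3754\right) - 26786 = \frac{18697}{5} - 26786 = - \frac{115233}{5}$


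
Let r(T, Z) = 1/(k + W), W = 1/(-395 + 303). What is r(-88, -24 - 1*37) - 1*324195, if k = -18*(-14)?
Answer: -7515812593/23183 ≈ -3.2420e+5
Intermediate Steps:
W = -1/92 (W = 1/(-92) = -1/92 ≈ -0.010870)
k = 252
r(T, Z) = 92/23183 (r(T, Z) = 1/(252 - 1/92) = 1/(23183/92) = 92/23183)
r(-88, -24 - 1*37) - 1*324195 = 92/23183 - 1*324195 = 92/23183 - 324195 = -7515812593/23183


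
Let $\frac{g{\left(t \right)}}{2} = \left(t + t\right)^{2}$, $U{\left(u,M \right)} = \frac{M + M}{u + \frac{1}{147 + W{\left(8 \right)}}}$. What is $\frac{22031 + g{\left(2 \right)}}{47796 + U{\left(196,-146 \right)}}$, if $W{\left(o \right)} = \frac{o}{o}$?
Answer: $\frac{640025567}{1386470948} \approx 0.46162$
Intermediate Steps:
$W{\left(o \right)} = 1$
$U{\left(u,M \right)} = \frac{2 M}{\frac{1}{148} + u}$ ($U{\left(u,M \right)} = \frac{M + M}{u + \frac{1}{147 + 1}} = \frac{2 M}{u + \frac{1}{148}} = \frac{2 M}{\frac{1}{148} + u}$)
$g{\left(t \right)} = 8 t^{2}$ ($g{\left(t \right)} = 2 \left(t + t\right)^{2} = 2 \left(2 t\right)^{2} = 2 \cdot 4 t^{2} = 8 t^{2}$)
$\frac{22031 + g{\left(2 \right)}}{47796 + U{\left(196,-146 \right)}} = \frac{22031 + 8 \cdot 2^{2}}{47796 + 296 \left(-146\right) \frac{1}{1 + 148 \cdot 196}} = \frac{22031 + 8 \cdot 4}{47796 + 296 \left(-146\right) \frac{1}{1 + 29008}} = \frac{22031 + 32}{47796 + 296 \left(-146\right) \frac{1}{29009}} = \frac{22063}{47796 + 296 \left(-146\right) \frac{1}{29009}} = \frac{22063}{47796 - \frac{43216}{29009}} = \frac{22063}{\frac{1386470948}{29009}} = 22063 \cdot \frac{29009}{1386470948} = \frac{640025567}{1386470948}$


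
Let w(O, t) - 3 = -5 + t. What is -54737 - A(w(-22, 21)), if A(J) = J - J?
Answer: -54737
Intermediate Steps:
w(O, t) = -2 + t (w(O, t) = 3 + (-5 + t) = -2 + t)
A(J) = 0
-54737 - A(w(-22, 21)) = -54737 - 1*0 = -54737 + 0 = -54737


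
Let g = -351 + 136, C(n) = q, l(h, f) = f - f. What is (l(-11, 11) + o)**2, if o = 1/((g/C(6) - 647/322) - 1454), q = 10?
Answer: 25921/56586418641 ≈ 4.5808e-7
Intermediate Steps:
l(h, f) = 0
C(n) = 10
g = -215
o = -161/237879 (o = 1/((-215/10 - 647/322) - 1454) = 1/((-215*1/10 - 647*1/322) - 1454) = 1/((-43/2 - 647/322) - 1454) = 1/(-3785/161 - 1454) = 1/(-237879/161) = -161/237879 ≈ -0.00067681)
(l(-11, 11) + o)**2 = (0 - 161/237879)**2 = (-161/237879)**2 = 25921/56586418641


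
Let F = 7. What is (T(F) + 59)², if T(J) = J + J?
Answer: 5329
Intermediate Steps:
T(J) = 2*J
(T(F) + 59)² = (2*7 + 59)² = (14 + 59)² = 73² = 5329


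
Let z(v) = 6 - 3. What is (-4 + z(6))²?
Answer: 1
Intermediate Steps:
z(v) = 3
(-4 + z(6))² = (-4 + 3)² = (-1)² = 1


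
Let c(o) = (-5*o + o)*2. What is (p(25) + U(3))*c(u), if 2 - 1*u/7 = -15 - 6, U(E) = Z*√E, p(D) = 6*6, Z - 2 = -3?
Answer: -46368 + 1288*√3 ≈ -44137.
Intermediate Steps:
Z = -1 (Z = 2 - 3 = -1)
p(D) = 36
U(E) = -√E
u = 161 (u = 14 - 7*(-15 - 6) = 14 - 7*(-21) = 14 + 147 = 161)
c(o) = -8*o (c(o) = -4*o*2 = -8*o)
(p(25) + U(3))*c(u) = (36 - √3)*(-8*161) = (36 - √3)*(-1288) = -46368 + 1288*√3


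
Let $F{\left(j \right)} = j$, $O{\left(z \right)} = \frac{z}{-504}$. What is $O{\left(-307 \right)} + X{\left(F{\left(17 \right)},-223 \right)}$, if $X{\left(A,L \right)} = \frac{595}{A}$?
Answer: $\frac{17947}{504} \approx 35.609$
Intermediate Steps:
$O{\left(z \right)} = - \frac{z}{504}$ ($O{\left(z \right)} = z \left(- \frac{1}{504}\right) = - \frac{z}{504}$)
$O{\left(-307 \right)} + X{\left(F{\left(17 \right)},-223 \right)} = \left(- \frac{1}{504}\right) \left(-307\right) + \frac{595}{17} = \frac{307}{504} + 595 \cdot \frac{1}{17} = \frac{307}{504} + 35 = \frac{17947}{504}$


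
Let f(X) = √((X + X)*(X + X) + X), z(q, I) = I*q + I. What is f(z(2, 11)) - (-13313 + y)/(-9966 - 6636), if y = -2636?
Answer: -15949/16602 + √4389 ≈ 65.289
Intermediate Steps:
z(q, I) = I + I*q
f(X) = √(X + 4*X²) (f(X) = √((2*X)*(2*X) + X) = √(4*X² + X) = √(X + 4*X²))
f(z(2, 11)) - (-13313 + y)/(-9966 - 6636) = √((11*(1 + 2))*(1 + 4*(11*(1 + 2)))) - (-13313 - 2636)/(-9966 - 6636) = √((11*3)*(1 + 4*(11*3))) - (-15949)/(-16602) = √(33*(1 + 4*33)) - (-15949)*(-1)/16602 = √(33*(1 + 132)) - 1*15949/16602 = √(33*133) - 15949/16602 = √4389 - 15949/16602 = -15949/16602 + √4389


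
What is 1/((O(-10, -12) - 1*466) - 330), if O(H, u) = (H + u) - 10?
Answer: -1/828 ≈ -0.0012077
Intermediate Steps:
O(H, u) = -10 + H + u
1/((O(-10, -12) - 1*466) - 330) = 1/(((-10 - 10 - 12) - 1*466) - 330) = 1/((-32 - 466) - 330) = 1/(-498 - 330) = 1/(-828) = -1/828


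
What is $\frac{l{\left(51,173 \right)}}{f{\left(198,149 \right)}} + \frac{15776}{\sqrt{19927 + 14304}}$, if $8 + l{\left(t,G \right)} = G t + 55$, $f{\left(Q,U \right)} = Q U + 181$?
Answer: $\frac{8870}{29683} + \frac{15776 \sqrt{34231}}{34231} \approx 85.567$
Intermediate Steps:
$f{\left(Q,U \right)} = 181 + Q U$
$l{\left(t,G \right)} = 47 + G t$ ($l{\left(t,G \right)} = -8 + \left(G t + 55\right) = -8 + \left(55 + G t\right) = 47 + G t$)
$\frac{l{\left(51,173 \right)}}{f{\left(198,149 \right)}} + \frac{15776}{\sqrt{19927 + 14304}} = \frac{47 + 173 \cdot 51}{181 + 198 \cdot 149} + \frac{15776}{\sqrt{19927 + 14304}} = \frac{47 + 8823}{181 + 29502} + \frac{15776}{\sqrt{34231}} = \frac{8870}{29683} + 15776 \frac{\sqrt{34231}}{34231} = 8870 \cdot \frac{1}{29683} + \frac{15776 \sqrt{34231}}{34231} = \frac{8870}{29683} + \frac{15776 \sqrt{34231}}{34231}$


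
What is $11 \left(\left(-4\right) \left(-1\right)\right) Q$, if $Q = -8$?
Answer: $-352$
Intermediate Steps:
$11 \left(\left(-4\right) \left(-1\right)\right) Q = 11 \left(\left(-4\right) \left(-1\right)\right) \left(-8\right) = 11 \cdot 4 \left(-8\right) = 44 \left(-8\right) = -352$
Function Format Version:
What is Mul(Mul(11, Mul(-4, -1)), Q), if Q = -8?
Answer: -352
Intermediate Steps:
Mul(Mul(11, Mul(-4, -1)), Q) = Mul(Mul(11, Mul(-4, -1)), -8) = Mul(Mul(11, 4), -8) = Mul(44, -8) = -352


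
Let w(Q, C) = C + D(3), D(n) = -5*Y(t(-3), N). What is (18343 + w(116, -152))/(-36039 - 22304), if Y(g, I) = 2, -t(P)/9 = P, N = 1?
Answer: -18181/58343 ≈ -0.31162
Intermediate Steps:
t(P) = -9*P
D(n) = -10 (D(n) = -5*2 = -10)
w(Q, C) = -10 + C (w(Q, C) = C - 10 = -10 + C)
(18343 + w(116, -152))/(-36039 - 22304) = (18343 + (-10 - 152))/(-36039 - 22304) = (18343 - 162)/(-58343) = 18181*(-1/58343) = -18181/58343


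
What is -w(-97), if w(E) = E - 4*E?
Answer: -291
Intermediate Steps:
w(E) = -3*E
-w(-97) = -(-3)*(-97) = -1*291 = -291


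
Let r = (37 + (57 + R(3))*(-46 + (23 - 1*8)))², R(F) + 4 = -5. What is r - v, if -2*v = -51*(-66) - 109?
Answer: 4214059/2 ≈ 2.1070e+6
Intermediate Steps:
R(F) = -9 (R(F) = -4 - 5 = -9)
r = 2105401 (r = (37 + (57 - 9)*(-46 + (23 - 1*8)))² = (37 + 48*(-46 + (23 - 8)))² = (37 + 48*(-46 + 15))² = (37 + 48*(-31))² = (37 - 1488)² = (-1451)² = 2105401)
v = -3257/2 (v = -(-51*(-66) - 109)/2 = -(3366 - 109)/2 = -½*3257 = -3257/2 ≈ -1628.5)
r - v = 2105401 - 1*(-3257/2) = 2105401 + 3257/2 = 4214059/2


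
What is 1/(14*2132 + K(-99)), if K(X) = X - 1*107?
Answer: 1/29642 ≈ 3.3736e-5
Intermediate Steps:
K(X) = -107 + X (K(X) = X - 107 = -107 + X)
1/(14*2132 + K(-99)) = 1/(14*2132 + (-107 - 99)) = 1/(29848 - 206) = 1/29642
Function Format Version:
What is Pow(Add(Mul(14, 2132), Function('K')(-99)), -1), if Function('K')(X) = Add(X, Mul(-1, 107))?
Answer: Rational(1, 29642) ≈ 3.3736e-5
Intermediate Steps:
Function('K')(X) = Add(-107, X) (Function('K')(X) = Add(X, -107) = Add(-107, X))
Pow(Add(Mul(14, 2132), Function('K')(-99)), -1) = Pow(Add(Mul(14, 2132), Add(-107, -99)), -1) = Pow(Add(29848, -206), -1) = Pow(29642, -1) = Rational(1, 29642)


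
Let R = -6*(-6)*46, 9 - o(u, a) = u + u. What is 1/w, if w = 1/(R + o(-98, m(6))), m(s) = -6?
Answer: 1861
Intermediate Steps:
o(u, a) = 9 - 2*u (o(u, a) = 9 - (u + u) = 9 - 2*u)
R = 1656 (R = 36*46 = 1656)
w = 1/1861 (w = 1/(1656 + (9 - 2*(-98))) = 1/(1656 + (9 + 196)) = 1/(1656 + 205) = 1/1861 ≈ 0.00053735)
1/w = 1/(1/1861) = 1861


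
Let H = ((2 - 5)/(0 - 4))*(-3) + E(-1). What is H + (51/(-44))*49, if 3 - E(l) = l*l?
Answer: -1255/22 ≈ -57.045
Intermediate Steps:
E(l) = 3 - l² (E(l) = 3 - l*l = 3 - l²)
H = -¼ (H = ((2 - 5)/(0 - 4))*(-3) + (3 - 1*(-1)²) = -3/(-4)*(-3) + (3 - 1*1) = -3*(-¼)*(-3) + (3 - 1) = (¾)*(-3) + 2 = -9/4 + 2 = -¼ ≈ -0.25000)
H + (51/(-44))*49 = -¼ + (51/(-44))*49 = -¼ + (51*(-1/44))*49 = -¼ - 51/44*49 = -¼ - 2499/44 = -1255/22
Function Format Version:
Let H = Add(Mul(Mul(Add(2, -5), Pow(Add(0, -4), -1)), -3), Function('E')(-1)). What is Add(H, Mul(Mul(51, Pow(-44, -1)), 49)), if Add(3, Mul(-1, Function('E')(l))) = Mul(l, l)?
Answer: Rational(-1255, 22) ≈ -57.045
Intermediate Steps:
Function('E')(l) = Add(3, Mul(-1, Pow(l, 2))) (Function('E')(l) = Add(3, Mul(-1, Mul(l, l))) = Add(3, Mul(-1, Pow(l, 2))))
H = Rational(-1, 4) (H = Add(Mul(Mul(Add(2, -5), Pow(Add(0, -4), -1)), -3), Add(3, Mul(-1, Pow(-1, 2)))) = Add(Mul(Mul(-3, Pow(-4, -1)), -3), Add(3, Mul(-1, 1))) = Add(Mul(Mul(-3, Rational(-1, 4)), -3), Add(3, -1)) = Add(Mul(Rational(3, 4), -3), 2) = Add(Rational(-9, 4), 2) = Rational(-1, 4) ≈ -0.25000)
Add(H, Mul(Mul(51, Pow(-44, -1)), 49)) = Add(Rational(-1, 4), Mul(Mul(51, Pow(-44, -1)), 49)) = Add(Rational(-1, 4), Mul(Mul(51, Rational(-1, 44)), 49)) = Add(Rational(-1, 4), Mul(Rational(-51, 44), 49)) = Add(Rational(-1, 4), Rational(-2499, 44)) = Rational(-1255, 22)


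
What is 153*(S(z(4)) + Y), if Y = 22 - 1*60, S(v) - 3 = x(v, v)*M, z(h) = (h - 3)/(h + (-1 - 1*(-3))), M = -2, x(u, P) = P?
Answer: -5406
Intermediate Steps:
z(h) = (-3 + h)/(2 + h) (z(h) = (-3 + h)/(h + (-1 + 3)) = (-3 + h)/(h + 2) = (-3 + h)/(2 + h))
S(v) = 3 - 2*v (S(v) = 3 + v*(-2) = 3 - 2*v)
Y = -38 (Y = 22 - 60 = -38)
153*(S(z(4)) + Y) = 153*((3 - 2*(-3 + 4)/(2 + 4)) - 38) = 153*((3 - 2/6) - 38) = 153*((3 - 1/3) - 38) = 153*((3 - 2*⅙) - 38) = 153*((3 - ⅓) - 38) = 153*(8/3 - 38) = 153*(-106/3) = -5406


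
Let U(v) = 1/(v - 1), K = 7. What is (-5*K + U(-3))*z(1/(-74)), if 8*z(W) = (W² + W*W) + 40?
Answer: -15442461/87616 ≈ -176.25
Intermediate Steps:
U(v) = 1/(-1 + v)
z(W) = 5 + W²/4 (z(W) = ((W² + W*W) + 40)/8 = ((W² + W²) + 40)/8 = (2*W² + 40)/8 = (40 + 2*W²)/8 = 5 + W²/4)
(-5*K + U(-3))*z(1/(-74)) = (-5*7 + 1/(-1 - 3))*(5 + (1/(-74))²/4) = (-35 + 1/(-4))*(5 + (-1/74)²/4) = (-35 - ¼)*(5 + (¼)*(1/5476)) = -141*(5 + 1/21904)/4 = -141/4*109521/21904 = -15442461/87616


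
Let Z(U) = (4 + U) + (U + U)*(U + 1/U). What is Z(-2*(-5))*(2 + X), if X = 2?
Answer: 864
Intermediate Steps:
Z(U) = 4 + U + 2*U*(U + 1/U) (Z(U) = (4 + U) + (2*U)*(U + 1/U) = (4 + U) + 2*U*(U + 1/U) = 4 + U + 2*U*(U + 1/U))
Z(-2*(-5))*(2 + X) = (6 - 2*(-5) + 2*(-2*(-5))**2)*(2 + 2) = (6 + 10 + 2*10**2)*4 = (6 + 10 + 2*100)*4 = (6 + 10 + 200)*4 = 216*4 = 864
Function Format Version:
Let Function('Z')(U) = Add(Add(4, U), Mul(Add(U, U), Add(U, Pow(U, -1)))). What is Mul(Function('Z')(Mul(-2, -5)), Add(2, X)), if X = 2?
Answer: 864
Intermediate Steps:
Function('Z')(U) = Add(4, U, Mul(2, U, Add(U, Pow(U, -1)))) (Function('Z')(U) = Add(Add(4, U), Mul(Mul(2, U), Add(U, Pow(U, -1)))) = Add(Add(4, U), Mul(2, U, Add(U, Pow(U, -1)))) = Add(4, U, Mul(2, U, Add(U, Pow(U, -1)))))
Mul(Function('Z')(Mul(-2, -5)), Add(2, X)) = Mul(Add(6, Mul(-2, -5), Mul(2, Pow(Mul(-2, -5), 2))), Add(2, 2)) = Mul(Add(6, 10, Mul(2, Pow(10, 2))), 4) = Mul(Add(6, 10, Mul(2, 100)), 4) = Mul(Add(6, 10, 200), 4) = Mul(216, 4) = 864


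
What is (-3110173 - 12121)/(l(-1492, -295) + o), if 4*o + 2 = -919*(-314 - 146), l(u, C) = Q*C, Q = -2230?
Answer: -6244588/1527069 ≈ -4.0893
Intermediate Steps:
l(u, C) = -2230*C
o = 211369/2 (o = -1/2 + (-919*(-314 - 146))/4 = -1/2 + (-919*(-460))/4 = -1/2 + (1/4)*422740 = -1/2 + 105685 = 211369/2 ≈ 1.0568e+5)
(-3110173 - 12121)/(l(-1492, -295) + o) = (-3110173 - 12121)/(-2230*(-295) + 211369/2) = -3122294/(657850 + 211369/2) = -3122294/1527069/2 = -3122294*2/1527069 = -6244588/1527069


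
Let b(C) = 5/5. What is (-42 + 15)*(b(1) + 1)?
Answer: -54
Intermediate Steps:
b(C) = 1 (b(C) = 5*(1/5) = 1)
(-42 + 15)*(b(1) + 1) = (-42 + 15)*(1 + 1) = -27*2 = -54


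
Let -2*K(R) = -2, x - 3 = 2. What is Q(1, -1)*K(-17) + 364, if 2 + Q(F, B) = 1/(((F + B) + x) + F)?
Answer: 2173/6 ≈ 362.17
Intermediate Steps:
x = 5 (x = 3 + 2 = 5)
K(R) = 1 (K(R) = -1/2*(-2) = 1)
Q(F, B) = -2 + 1/(5 + B + 2*F) (Q(F, B) = -2 + 1/(((F + B) + 5) + F) = -2 + 1/(((B + F) + 5) + F) = -2 + 1/((5 + B + F) + F) = -2 + 1/(5 + B + 2*F))
Q(1, -1)*K(-17) + 364 = ((-9 - 4*1 - 2*(-1))/(5 - 1 + 2*1))*1 + 364 = ((-9 - 4 + 2)/(5 - 1 + 2))*1 + 364 = (-11/6)*1 + 364 = ((1/6)*(-11))*1 + 364 = -11/6*1 + 364 = -11/6 + 364 = 2173/6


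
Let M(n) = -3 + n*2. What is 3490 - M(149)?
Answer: 3195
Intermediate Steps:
M(n) = -3 + 2*n
3490 - M(149) = 3490 - (-3 + 2*149) = 3490 - (-3 + 298) = 3490 - 1*295 = 3490 - 295 = 3195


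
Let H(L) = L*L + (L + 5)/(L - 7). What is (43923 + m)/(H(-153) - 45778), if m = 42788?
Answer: -3468440/894723 ≈ -3.8766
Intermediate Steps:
H(L) = L**2 + (5 + L)/(-7 + L)
(43923 + m)/(H(-153) - 45778) = (43923 + 42788)/((5 - 153 + (-153)**3 - 7*(-153)**2)/(-7 - 153) - 45778) = 86711/((5 - 153 - 3581577 - 7*23409)/(-160) - 45778) = 86711/(-(5 - 153 - 3581577 - 163863)/160 - 45778) = 86711/(-1/160*(-3745588) - 45778) = 86711/(936397/40 - 45778) = 86711/(-894723/40) = 86711*(-40/894723) = -3468440/894723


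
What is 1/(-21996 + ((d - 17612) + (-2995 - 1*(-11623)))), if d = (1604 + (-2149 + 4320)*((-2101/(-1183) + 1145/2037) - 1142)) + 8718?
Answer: -26481/66066493508 ≈ -4.0082e-7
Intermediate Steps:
d = -65246112128/26481 (d = (1604 + 2171*((-2101*(-1/1183) + 1145*(1/2037)) - 1142)) + 8718 = (1604 + 2171*((2101/1183 + 1145/2037) - 1142)) + 8718 = (1604 + 2171*(804896/344253 - 1142)) + 8718 = (1604 + 2171*(-392332030/344253)) + 8718 = (1604 - 65519449010/26481) + 8718 = -65476973486/26481 + 8718 = -65246112128/26481 ≈ -2.4639e+6)
1/(-21996 + ((d - 17612) + (-2995 - 1*(-11623)))) = 1/(-21996 + ((-65246112128/26481 - 17612) + (-2995 - 1*(-11623)))) = 1/(-21996 + (-65712495500/26481 + (-2995 + 11623))) = 1/(-21996 + (-65712495500/26481 + 8628)) = 1/(-21996 - 65484017432/26481) = 1/(-66066493508/26481) = -26481/66066493508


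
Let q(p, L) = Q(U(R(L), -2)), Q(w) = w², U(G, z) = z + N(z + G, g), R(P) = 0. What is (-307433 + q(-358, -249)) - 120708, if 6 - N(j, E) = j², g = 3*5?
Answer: -428141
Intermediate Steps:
g = 15
N(j, E) = 6 - j²
U(G, z) = 6 + z - (G + z)² (U(G, z) = z + (6 - (z + G)²) = z + (6 - (G + z)²) = 6 + z - (G + z)²)
q(p, L) = 0 (q(p, L) = (6 - 2 - (0 - 2)²)² = (6 - 2 - 1*(-2)²)² = (6 - 2 - 1*4)² = (6 - 2 - 4)² = 0² = 0)
(-307433 + q(-358, -249)) - 120708 = (-307433 + 0) - 120708 = -307433 - 120708 = -428141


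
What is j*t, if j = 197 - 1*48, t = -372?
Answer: -55428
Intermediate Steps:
j = 149 (j = 197 - 48 = 149)
j*t = 149*(-372) = -55428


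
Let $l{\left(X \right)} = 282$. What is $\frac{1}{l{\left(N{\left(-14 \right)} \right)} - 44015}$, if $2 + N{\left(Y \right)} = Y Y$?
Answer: $- \frac{1}{43733} \approx -2.2866 \cdot 10^{-5}$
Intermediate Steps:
$N{\left(Y \right)} = -2 + Y^{2}$ ($N{\left(Y \right)} = -2 + Y Y = -2 + Y^{2}$)
$\frac{1}{l{\left(N{\left(-14 \right)} \right)} - 44015} = \frac{1}{282 - 44015} = \frac{1}{-43733} = - \frac{1}{43733}$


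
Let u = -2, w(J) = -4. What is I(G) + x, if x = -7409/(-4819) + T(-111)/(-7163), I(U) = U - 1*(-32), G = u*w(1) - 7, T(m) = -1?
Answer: 1192185887/34518497 ≈ 34.538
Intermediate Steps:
G = 1 (G = -2*(-4) - 7 = 8 - 7 = 1)
I(U) = 32 + U (I(U) = U + 32 = 32 + U)
x = 53075486/34518497 (x = -7409/(-4819) - 1/(-7163) = -7409*(-1/4819) - 1*(-1/7163) = 7409/4819 + 1/7163 = 53075486/34518497 ≈ 1.5376)
I(G) + x = (32 + 1) + 53075486/34518497 = 33 + 53075486/34518497 = 1192185887/34518497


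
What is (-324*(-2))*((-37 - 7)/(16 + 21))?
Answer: -28512/37 ≈ -770.59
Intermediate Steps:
(-324*(-2))*((-37 - 7)/(16 + 21)) = (-54*(-12))*(-44/37) = 648*(-44*1/37) = 648*(-44/37) = -28512/37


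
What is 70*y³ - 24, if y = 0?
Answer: -24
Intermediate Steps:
70*y³ - 24 = 70*0³ - 24 = 70*0 - 24 = 0 - 24 = -24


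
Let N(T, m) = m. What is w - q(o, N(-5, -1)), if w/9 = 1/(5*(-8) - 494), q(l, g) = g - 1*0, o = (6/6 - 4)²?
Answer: 175/178 ≈ 0.98315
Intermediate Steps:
o = 9 (o = (6*(⅙) - 4)² = (1 - 4)² = (-3)² = 9)
q(l, g) = g (q(l, g) = g + 0 = g)
w = -3/178 (w = 9/(5*(-8) - 494) = 9/(-40 - 494) = 9/(-534) = 9*(-1/534) = -3/178 ≈ -0.016854)
w - q(o, N(-5, -1)) = -3/178 - 1*(-1) = -3/178 + 1 = 175/178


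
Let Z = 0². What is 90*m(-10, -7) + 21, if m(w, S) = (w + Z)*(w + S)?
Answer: 15321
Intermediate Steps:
Z = 0
m(w, S) = w*(S + w) (m(w, S) = (w + 0)*(w + S) = w*(S + w))
90*m(-10, -7) + 21 = 90*(-10*(-7 - 10)) + 21 = 90*(-10*(-17)) + 21 = 90*170 + 21 = 15300 + 21 = 15321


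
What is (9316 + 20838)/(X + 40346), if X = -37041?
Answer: 30154/3305 ≈ 9.1237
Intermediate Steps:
(9316 + 20838)/(X + 40346) = (9316 + 20838)/(-37041 + 40346) = 30154/3305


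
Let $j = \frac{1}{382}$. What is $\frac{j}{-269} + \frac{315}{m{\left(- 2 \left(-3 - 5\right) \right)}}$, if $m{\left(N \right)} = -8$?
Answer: $- \frac{16184389}{411032} \approx -39.375$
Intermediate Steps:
$j = \frac{1}{382} \approx 0.0026178$
$\frac{j}{-269} + \frac{315}{m{\left(- 2 \left(-3 - 5\right) \right)}} = \frac{1}{382 \left(-269\right)} + \frac{315}{-8} = \frac{1}{382} \left(- \frac{1}{269}\right) + 315 \left(- \frac{1}{8}\right) = - \frac{1}{102758} - \frac{315}{8} = - \frac{16184389}{411032}$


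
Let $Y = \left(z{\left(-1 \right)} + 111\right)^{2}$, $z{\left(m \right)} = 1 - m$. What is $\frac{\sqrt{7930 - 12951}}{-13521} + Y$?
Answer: $12769 - \frac{i \sqrt{5021}}{13521} \approx 12769.0 - 0.0052407 i$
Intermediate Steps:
$Y = 12769$ ($Y = \left(\left(1 - -1\right) + 111\right)^{2} = \left(\left(1 + 1\right) + 111\right)^{2} = \left(2 + 111\right)^{2} = 113^{2} = 12769$)
$\frac{\sqrt{7930 - 12951}}{-13521} + Y = \frac{\sqrt{7930 - 12951}}{-13521} + 12769 = \sqrt{-5021} \left(- \frac{1}{13521}\right) + 12769 = i \sqrt{5021} \left(- \frac{1}{13521}\right) + 12769 = - \frac{i \sqrt{5021}}{13521} + 12769 = 12769 - \frac{i \sqrt{5021}}{13521}$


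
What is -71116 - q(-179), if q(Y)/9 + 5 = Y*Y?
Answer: -359440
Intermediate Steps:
q(Y) = -45 + 9*Y² (q(Y) = -45 + 9*(Y*Y) = -45 + 9*Y²)
-71116 - q(-179) = -71116 - (-45 + 9*(-179)²) = -71116 - (-45 + 9*32041) = -71116 - (-45 + 288369) = -71116 - 1*288324 = -71116 - 288324 = -359440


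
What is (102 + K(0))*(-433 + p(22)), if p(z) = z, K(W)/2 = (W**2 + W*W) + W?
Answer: -41922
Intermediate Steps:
K(W) = 2*W + 4*W**2 (K(W) = 2*((W**2 + W*W) + W) = 2*((W**2 + W**2) + W) = 2*(2*W**2 + W) = 2*(W + 2*W**2) = 2*W + 4*W**2)
(102 + K(0))*(-433 + p(22)) = (102 + 2*0*(1 + 2*0))*(-433 + 22) = (102 + 2*0*(1 + 0))*(-411) = (102 + 2*0*1)*(-411) = (102 + 0)*(-411) = 102*(-411) = -41922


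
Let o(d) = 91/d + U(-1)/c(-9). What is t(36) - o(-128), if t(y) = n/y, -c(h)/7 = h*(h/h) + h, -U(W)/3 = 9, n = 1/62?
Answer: 231403/249984 ≈ 0.92567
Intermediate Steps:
n = 1/62 ≈ 0.016129
U(W) = -27 (U(W) = -3*9 = -27)
c(h) = -14*h (c(h) = -7*(h*(h/h) + h) = -7*(h*1 + h) = -7*(h + h) = -14*h)
t(y) = 1/(62*y)
o(d) = -3/14 + 91/d (o(d) = 91/d - 27/((-14*(-9))) = 91/d - 27/126 = 91/d - 27*1/126 = 91/d - 3/14 = -3/14 + 91/d)
t(36) - o(-128) = (1/62)/36 - (-3/14 + 91/(-128)) = (1/62)*(1/36) - (-3/14 + 91*(-1/128)) = 1/2232 - (-3/14 - 91/128) = 1/2232 - 1*(-829/896) = 1/2232 + 829/896 = 231403/249984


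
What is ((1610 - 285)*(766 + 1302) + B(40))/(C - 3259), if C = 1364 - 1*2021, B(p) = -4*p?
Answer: -684985/979 ≈ -699.68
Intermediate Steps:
C = -657 (C = 1364 - 2021 = -657)
((1610 - 285)*(766 + 1302) + B(40))/(C - 3259) = ((1610 - 285)*(766 + 1302) - 4*40)/(-657 - 3259) = (1325*2068 - 160)/(-3916) = (2740100 - 160)*(-1/3916) = 2739940*(-1/3916) = -684985/979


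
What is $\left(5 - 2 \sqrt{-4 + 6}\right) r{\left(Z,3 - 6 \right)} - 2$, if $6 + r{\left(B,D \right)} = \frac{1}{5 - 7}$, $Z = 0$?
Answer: $- \frac{69}{2} + 13 \sqrt{2} \approx -16.115$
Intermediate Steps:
$r{\left(B,D \right)} = - \frac{13}{2}$ ($r{\left(B,D \right)} = -6 + \frac{1}{5 - 7} = -6 + \frac{1}{-2} = -6 - \frac{1}{2} = - \frac{13}{2}$)
$\left(5 - 2 \sqrt{-4 + 6}\right) r{\left(Z,3 - 6 \right)} - 2 = \left(5 - 2 \sqrt{-4 + 6}\right) \left(- \frac{13}{2}\right) - 2 = \left(5 - 2 \sqrt{2}\right) \left(- \frac{13}{2}\right) - 2 = \left(- \frac{65}{2} + 13 \sqrt{2}\right) - 2 = - \frac{69}{2} + 13 \sqrt{2}$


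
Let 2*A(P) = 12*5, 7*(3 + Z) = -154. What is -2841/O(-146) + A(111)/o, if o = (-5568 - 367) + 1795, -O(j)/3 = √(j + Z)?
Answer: -1/138 - 947*I*√19/57 ≈ -0.0072464 - 72.419*I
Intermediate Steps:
Z = -25 (Z = -3 + (⅐)*(-154) = -3 - 22 = -25)
O(j) = -3*√(-25 + j) (O(j) = -3*√(j - 25) = -3*√(-25 + j))
A(P) = 30 (A(P) = (12*5)/2 = (½)*60 = 30)
o = -4140 (o = -5935 + 1795 = -4140)
-2841/O(-146) + A(111)/o = -2841*(-1/(3*√(-25 - 146))) + 30/(-4140) = -2841*I*√19/171 + 30*(-1/4140) = -2841*I*√19/171 - 1/138 = -947*I*√19/57 - 1/138 = -1/138 - 947*I*√19/57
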